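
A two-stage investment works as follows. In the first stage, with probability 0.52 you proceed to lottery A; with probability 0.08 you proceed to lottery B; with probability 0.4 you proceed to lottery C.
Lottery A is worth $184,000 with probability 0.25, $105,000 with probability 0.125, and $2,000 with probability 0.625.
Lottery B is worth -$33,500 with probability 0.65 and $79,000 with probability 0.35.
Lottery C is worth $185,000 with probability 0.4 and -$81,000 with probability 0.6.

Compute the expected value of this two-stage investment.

$42,025

EV(A) = 0.25 × 184000 + 0.125 × 105000 + 0.625 × 2000 = 46000 + 13125 + 1250 = 60375
EV(B) = 0.65 × (-33500) + 0.35 × 79000 = -21775 + 27650 = 5875
EV(C) = 0.4 × 185000 + 0.6 × (-81000) = 74000 − 48600 = 25400
Overall = 0.52 × 60375 + 0.08 × 5875 + 0.4 × 25400 = 31395 + 470 + 10160 = 42025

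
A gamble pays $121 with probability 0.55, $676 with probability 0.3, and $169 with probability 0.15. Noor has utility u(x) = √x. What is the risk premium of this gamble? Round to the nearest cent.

E[u] = 0.55·√121 + 0.3·√676 + 0.15·√169 = 0.55·11 + 0.3·26 + 0.15·13 = 15.8
CE = (15.8)² = 249.64
Risk premium = EV − CE = 294.7 − 249.64 = 45.06

$45.06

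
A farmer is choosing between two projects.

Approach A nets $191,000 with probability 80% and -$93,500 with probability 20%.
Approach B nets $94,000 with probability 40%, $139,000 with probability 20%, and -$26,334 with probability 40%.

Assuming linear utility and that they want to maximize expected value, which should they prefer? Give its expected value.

Approach A ($134,100)

Approach A = 0.8 × 191000 + 0.2 × (-93500) = 152800 − 18700 = 134100
Approach B = 0.4 × 94000 + 0.2 × 139000 + 0.4 × (-26334) = 37600 + 27800 − 10533.6 = 54866.4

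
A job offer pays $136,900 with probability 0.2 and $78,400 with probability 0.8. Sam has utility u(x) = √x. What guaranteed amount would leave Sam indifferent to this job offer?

$88,804

E[u] = 0.2·√136900 + 0.8·√78400 = 0.2·370 + 0.8·280 = 298
CE = (298)² = 88804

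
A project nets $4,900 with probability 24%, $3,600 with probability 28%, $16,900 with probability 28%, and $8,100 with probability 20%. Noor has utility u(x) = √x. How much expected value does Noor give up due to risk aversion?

$792

E[u] = 0.24·√4900 + 0.28·√3600 + 0.28·√16900 + 0.2·√8100 = 0.24·70 + 0.28·60 + 0.28·130 + 0.2·90 = 88
CE = (88)² = 7744
Risk premium = EV − CE = 8536 − 7744 = 792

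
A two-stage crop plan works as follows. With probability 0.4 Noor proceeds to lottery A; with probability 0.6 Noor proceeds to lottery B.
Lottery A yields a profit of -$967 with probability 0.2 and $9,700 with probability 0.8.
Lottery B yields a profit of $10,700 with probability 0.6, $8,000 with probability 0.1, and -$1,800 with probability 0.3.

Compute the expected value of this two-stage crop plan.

$7,034.64

EV(A) = 0.2 × (-967) + 0.8 × 9700 = -193.4 + 7760 = 7566.6
EV(B) = 0.6 × 10700 + 0.1 × 8000 + 0.3 × (-1800) = 6420 + 800 − 540 = 6680
Overall = 0.4 × 7566.6 + 0.6 × 6680 = 3026.64 + 4008 = 7034.64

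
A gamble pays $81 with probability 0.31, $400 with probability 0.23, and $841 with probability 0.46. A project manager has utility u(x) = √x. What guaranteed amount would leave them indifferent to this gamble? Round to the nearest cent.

$429.73

E[u] = 0.31·√81 + 0.23·√400 + 0.46·√841 = 0.31·9 + 0.23·20 + 0.46·29 = 20.73
CE = (20.73)² = 429.7329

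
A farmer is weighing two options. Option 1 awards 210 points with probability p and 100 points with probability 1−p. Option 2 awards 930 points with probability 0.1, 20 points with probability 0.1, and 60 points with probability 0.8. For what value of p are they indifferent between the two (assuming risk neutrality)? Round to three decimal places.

p = 0.391

EV(Option 2) = 0.1 × 930 + 0.1 × 20 + 0.8 × 60 = 93 + 2 + 48 = 143
p·210 + (1−p)·100 = 143
110p + 100 = 143
p = (143 − 100) / 110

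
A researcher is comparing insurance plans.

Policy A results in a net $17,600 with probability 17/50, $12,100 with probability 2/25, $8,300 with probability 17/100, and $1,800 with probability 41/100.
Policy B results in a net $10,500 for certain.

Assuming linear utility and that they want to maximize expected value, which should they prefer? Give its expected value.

Policy A = 17/50 × 17600 + 2/25 × 12100 + 17/100 × 8300 + 41/100 × 1800 = 5984 + 968 + 1411 + 738 = 9101
Policy B: 10500 (certain)

Policy B ($10,500)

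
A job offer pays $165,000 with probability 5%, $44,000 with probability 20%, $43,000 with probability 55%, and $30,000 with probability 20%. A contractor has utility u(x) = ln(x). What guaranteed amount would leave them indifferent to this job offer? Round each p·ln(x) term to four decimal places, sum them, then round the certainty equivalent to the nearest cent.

E[u] = 0.05·ln(165000) + 0.2·ln(44000) + 0.55·ln(43000) + 0.2·ln(30000) = 0.6007 + 2.1384 + 5.8679 + 2.0618 = 10.6688
CE = e^10.6688 ≈ 42993.32

$42,993.32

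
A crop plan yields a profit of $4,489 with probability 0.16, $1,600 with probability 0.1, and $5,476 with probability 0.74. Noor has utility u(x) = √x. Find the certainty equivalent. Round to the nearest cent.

E[u] = 0.16·√4489 + 0.1·√1600 + 0.74·√5476 = 0.16·67 + 0.1·40 + 0.74·74 = 69.48
CE = (69.48)² = 4827.4704

$4,827.47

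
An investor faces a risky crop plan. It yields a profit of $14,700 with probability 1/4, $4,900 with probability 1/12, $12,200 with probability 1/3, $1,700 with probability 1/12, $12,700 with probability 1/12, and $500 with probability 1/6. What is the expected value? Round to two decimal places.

$9,433.33

EV = 1/4 × 14700 + 1/12 × 4900 + 1/3 × 12200 + 1/12 × 1700 + 1/12 × 12700 + 1/6 × 500 = 3675 + 408.3333 + 4066.6667 + 141.6667 + 1058.3333 + 83.3333 = 9433.3333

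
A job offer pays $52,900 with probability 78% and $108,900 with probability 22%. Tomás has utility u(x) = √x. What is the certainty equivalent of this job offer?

$63,504

E[u] = 0.78·√52900 + 0.22·√108900 = 0.78·230 + 0.22·330 = 252
CE = (252)² = 63504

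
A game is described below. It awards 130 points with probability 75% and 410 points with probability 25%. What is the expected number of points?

EV = 0.75 × 130 + 0.25 × 410 = 97.5 + 102.5 = 200

200 points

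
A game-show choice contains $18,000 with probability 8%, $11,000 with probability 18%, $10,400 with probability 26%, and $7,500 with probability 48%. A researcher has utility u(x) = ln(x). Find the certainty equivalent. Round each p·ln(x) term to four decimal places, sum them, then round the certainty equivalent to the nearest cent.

$9,383.42

E[u] = 0.08·ln(18000) + 0.18·ln(11000) + 0.26·ln(10400) + 0.48·ln(7500) = 0.7839 + 1.6750 + 2.4049 + 4.2829 = 9.1467
CE = e^9.1467 ≈ 9383.42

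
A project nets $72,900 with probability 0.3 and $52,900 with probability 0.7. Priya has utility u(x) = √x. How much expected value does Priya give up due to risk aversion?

$336

E[u] = 0.3·√72900 + 0.7·√52900 = 0.3·270 + 0.7·230 = 242
CE = (242)² = 58564
Risk premium = EV − CE = 58900 − 58564 = 336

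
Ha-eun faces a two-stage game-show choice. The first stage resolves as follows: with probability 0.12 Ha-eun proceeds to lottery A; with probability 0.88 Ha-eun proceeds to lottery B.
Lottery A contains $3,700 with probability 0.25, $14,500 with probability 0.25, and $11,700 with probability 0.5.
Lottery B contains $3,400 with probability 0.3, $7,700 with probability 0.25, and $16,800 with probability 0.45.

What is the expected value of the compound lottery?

$10,492.40

EV(A) = 0.25 × 3700 + 0.25 × 14500 + 0.5 × 11700 = 925 + 3625 + 5850 = 10400
EV(B) = 0.3 × 3400 + 0.25 × 7700 + 0.45 × 16800 = 1020 + 1925 + 7560 = 10505
Overall = 0.12 × 10400 + 0.88 × 10505 = 1248 + 9244.4 = 10492.4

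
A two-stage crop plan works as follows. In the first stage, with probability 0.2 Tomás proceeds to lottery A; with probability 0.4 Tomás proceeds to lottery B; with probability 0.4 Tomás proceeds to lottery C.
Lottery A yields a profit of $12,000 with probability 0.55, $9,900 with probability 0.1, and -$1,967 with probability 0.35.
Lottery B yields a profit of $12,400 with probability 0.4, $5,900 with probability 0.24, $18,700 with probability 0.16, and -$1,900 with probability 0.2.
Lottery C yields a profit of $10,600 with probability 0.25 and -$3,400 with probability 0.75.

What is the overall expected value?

$5,015.51

EV(A) = 0.55 × 12000 + 0.1 × 9900 + 0.35 × (-1967) = 6600 + 990 − 688.45 = 6901.55
EV(B) = 0.4 × 12400 + 0.24 × 5900 + 0.16 × 18700 + 0.2 × (-1900) = 4960 + 1416 + 2992 − 380 = 8988
EV(C) = 0.25 × 10600 + 0.75 × (-3400) = 2650 − 2550 = 100
Overall = 0.2 × 6901.55 + 0.4 × 8988 + 0.4 × 100 = 1380.31 + 3595.2 + 40 = 5015.51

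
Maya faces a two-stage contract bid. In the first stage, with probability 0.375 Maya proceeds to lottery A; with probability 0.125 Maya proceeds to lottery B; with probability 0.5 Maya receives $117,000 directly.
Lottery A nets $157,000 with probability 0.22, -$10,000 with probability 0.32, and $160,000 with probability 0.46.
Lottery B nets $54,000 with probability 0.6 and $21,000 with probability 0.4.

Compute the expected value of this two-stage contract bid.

EV(A) = 0.22 × 157000 + 0.32 × (-10000) + 0.46 × 160000 = 34540 − 3200 + 73600 = 104940
EV(B) = 0.6 × 54000 + 0.4 × 21000 = 32400 + 8400 = 40800
Branch C: 117000 (certain)
Overall = 0.375 × 104940 + 0.125 × 40800 + 0.5 × 117000 = 39352.5 + 5100 + 58500 = 102952.5

$102,952.50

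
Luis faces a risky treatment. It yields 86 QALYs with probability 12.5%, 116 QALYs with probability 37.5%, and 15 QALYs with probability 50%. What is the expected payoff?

EV = 0.125 × 86 + 0.375 × 116 + 0.5 × 15 = 10.75 + 43.5 + 7.5 = 61.75

61.75 QALYs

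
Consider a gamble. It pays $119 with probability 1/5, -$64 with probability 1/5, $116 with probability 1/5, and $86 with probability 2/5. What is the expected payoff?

EV = 1/5 × 119 + 1/5 × (-64) + 1/5 × 116 + 2/5 × 86 = 23.8 − 12.8 + 23.2 + 34.4 = 68.6

$68.60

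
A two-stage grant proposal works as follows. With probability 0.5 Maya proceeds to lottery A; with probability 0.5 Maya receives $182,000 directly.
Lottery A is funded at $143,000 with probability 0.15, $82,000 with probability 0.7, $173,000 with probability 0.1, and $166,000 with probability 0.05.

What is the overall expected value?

EV(A) = 0.15 × 143000 + 0.7 × 82000 + 0.1 × 173000 + 0.05 × 166000 = 21450 + 57400 + 17300 + 8300 = 104450
Branch B: 182000 (certain)
Overall = 0.5 × 104450 + 0.5 × 182000 = 52225 + 91000 = 143225

$143,225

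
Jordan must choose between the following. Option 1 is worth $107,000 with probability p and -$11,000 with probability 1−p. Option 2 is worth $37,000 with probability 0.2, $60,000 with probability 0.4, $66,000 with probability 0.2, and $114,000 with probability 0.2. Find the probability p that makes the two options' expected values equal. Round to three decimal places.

EV(Option 2) = 0.2 × 37000 + 0.4 × 60000 + 0.2 × 66000 + 0.2 × 114000 = 7400 + 24000 + 13200 + 22800 = 67400
p·107000 + (1−p)·(-11000) = 67400
118000p − 11000 = 67400
p = (67400 + 11000) / 118000

p = 0.664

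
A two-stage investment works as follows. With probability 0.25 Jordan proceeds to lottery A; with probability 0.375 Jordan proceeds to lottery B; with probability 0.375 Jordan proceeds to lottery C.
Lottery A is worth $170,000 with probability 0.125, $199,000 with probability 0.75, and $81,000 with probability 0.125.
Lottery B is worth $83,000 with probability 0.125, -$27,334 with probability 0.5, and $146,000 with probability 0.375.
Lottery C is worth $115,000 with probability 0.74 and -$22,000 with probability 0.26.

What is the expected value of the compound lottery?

EV(A) = 0.125 × 170000 + 0.75 × 199000 + 0.125 × 81000 = 21250 + 149250 + 10125 = 180625
EV(B) = 0.125 × 83000 + 0.5 × (-27334) + 0.375 × 146000 = 10375 − 13667 + 54750 = 51458
EV(C) = 0.74 × 115000 + 0.26 × (-22000) = 85100 − 5720 = 79380
Overall = 0.25 × 180625 + 0.375 × 51458 + 0.375 × 79380 = 45156.25 + 19296.75 + 29767.5 = 94220.5

$94,220.50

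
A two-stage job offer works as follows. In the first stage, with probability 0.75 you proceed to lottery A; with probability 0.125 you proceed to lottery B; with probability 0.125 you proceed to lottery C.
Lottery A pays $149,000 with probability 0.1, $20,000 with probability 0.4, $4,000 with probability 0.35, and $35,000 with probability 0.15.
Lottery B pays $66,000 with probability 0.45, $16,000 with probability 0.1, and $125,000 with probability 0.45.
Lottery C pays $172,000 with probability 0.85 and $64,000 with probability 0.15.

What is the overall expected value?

$52,581.25

EV(A) = 0.1 × 149000 + 0.4 × 20000 + 0.35 × 4000 + 0.15 × 35000 = 14900 + 8000 + 1400 + 5250 = 29550
EV(B) = 0.45 × 66000 + 0.1 × 16000 + 0.45 × 125000 = 29700 + 1600 + 56250 = 87550
EV(C) = 0.85 × 172000 + 0.15 × 64000 = 146200 + 9600 = 155800
Overall = 0.75 × 29550 + 0.125 × 87550 + 0.125 × 155800 = 22162.5 + 10943.75 + 19475 = 52581.25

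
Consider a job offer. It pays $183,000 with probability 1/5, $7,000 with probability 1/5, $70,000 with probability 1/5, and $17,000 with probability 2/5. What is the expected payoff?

EV = 1/5 × 183000 + 1/5 × 7000 + 1/5 × 70000 + 2/5 × 17000 = 36600 + 1400 + 14000 + 6800 = 58800

$58,800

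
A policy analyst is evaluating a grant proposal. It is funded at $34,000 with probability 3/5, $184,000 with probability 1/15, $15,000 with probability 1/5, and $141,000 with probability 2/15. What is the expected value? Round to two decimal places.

EV = 3/5 × 34000 + 1/15 × 184000 + 1/5 × 15000 + 2/15 × 141000 = 20400 + 12266.6667 + 3000 + 18800 = 54466.6667

$54,466.67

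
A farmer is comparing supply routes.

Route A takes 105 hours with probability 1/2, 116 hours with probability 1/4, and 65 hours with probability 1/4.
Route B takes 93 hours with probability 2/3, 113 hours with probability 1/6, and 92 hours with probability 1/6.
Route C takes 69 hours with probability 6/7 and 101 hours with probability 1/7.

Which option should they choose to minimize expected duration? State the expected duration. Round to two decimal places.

Route A = 1/2 × 105 + 1/4 × 116 + 1/4 × 65 = 52.5 + 29 + 16.25 = 97.75
Route B = 2/3 × 93 + 1/6 × 113 + 1/6 × 92 = 62 + 18.8333 + 15.3333 = 96.1667
Route C = 6/7 × 69 + 1/7 × 101 = 59.1429 + 14.4286 = 73.5714

Route C (73.57 hours)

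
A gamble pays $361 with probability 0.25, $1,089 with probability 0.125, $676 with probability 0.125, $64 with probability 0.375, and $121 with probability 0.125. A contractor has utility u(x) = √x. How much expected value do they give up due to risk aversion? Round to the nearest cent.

E[u] = 0.25·√361 + 0.125·√1089 + 0.125·√676 + 0.375·√64 + 0.125·√121 = 0.25·19 + 0.125·33 + 0.125·26 + 0.375·8 + 0.125·11 = 16.5
CE = (16.5)² = 272.25
Risk premium = EV − CE = 350 − 272.25 = 77.75

$77.75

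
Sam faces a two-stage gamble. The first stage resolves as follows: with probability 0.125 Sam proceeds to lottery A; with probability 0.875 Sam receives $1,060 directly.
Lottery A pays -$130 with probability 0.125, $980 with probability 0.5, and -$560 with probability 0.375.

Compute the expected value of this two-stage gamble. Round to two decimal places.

EV(A) = 0.125 × (-130) + 0.5 × 980 + 0.375 × (-560) = -16.25 + 490 − 210 = 263.75
Branch B: 1060 (certain)
Overall = 0.125 × 263.75 + 0.875 × 1060 = 32.96875 + 927.5 = 960.46875

$960.47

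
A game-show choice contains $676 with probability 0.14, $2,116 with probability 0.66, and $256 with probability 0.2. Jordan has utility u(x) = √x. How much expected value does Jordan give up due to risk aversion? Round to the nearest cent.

$158.56

E[u] = 0.14·√676 + 0.66·√2116 + 0.2·√256 = 0.14·26 + 0.66·46 + 0.2·16 = 37.2
CE = (37.2)² = 1383.84
Risk premium = EV − CE = 1542.4 − 1383.84 = 158.56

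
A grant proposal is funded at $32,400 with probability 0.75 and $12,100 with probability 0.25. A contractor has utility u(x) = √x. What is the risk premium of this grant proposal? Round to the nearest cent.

E[u] = 0.75·√32400 + 0.25·√12100 = 0.75·180 + 0.25·110 = 162.5
CE = (162.5)² = 26406.25
Risk premium = EV − CE = 27325 − 26406.25 = 918.75

$918.75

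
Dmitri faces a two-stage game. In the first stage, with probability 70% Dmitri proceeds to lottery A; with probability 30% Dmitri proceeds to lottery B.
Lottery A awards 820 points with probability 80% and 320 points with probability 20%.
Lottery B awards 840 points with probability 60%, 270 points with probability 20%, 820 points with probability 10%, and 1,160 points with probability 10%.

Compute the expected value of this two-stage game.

EV(A) = 0.8 × 820 + 0.2 × 320 = 656 + 64 = 720
EV(B) = 0.6 × 840 + 0.2 × 270 + 0.1 × 820 + 0.1 × 1160 = 504 + 54 + 82 + 116 = 756
Overall = 0.7 × 720 + 0.3 × 756 = 504 + 226.8 = 730.8

730.8 points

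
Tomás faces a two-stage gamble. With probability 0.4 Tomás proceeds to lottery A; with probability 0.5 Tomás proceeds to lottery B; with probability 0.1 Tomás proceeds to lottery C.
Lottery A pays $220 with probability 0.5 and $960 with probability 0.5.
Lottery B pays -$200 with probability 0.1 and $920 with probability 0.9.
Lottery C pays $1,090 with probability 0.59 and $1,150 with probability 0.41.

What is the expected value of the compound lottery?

$751.46

EV(A) = 0.5 × 220 + 0.5 × 960 = 110 + 480 = 590
EV(B) = 0.1 × (-200) + 0.9 × 920 = -20 + 828 = 808
EV(C) = 0.59 × 1090 + 0.41 × 1150 = 643.1 + 471.5 = 1114.6
Overall = 0.4 × 590 + 0.5 × 808 + 0.1 × 1114.6 = 236 + 404 + 111.46 = 751.46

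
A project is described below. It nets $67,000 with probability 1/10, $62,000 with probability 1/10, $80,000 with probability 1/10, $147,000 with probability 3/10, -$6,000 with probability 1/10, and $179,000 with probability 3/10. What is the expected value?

$118,100

EV = 1/10 × 67000 + 1/10 × 62000 + 1/10 × 80000 + 3/10 × 147000 + 1/10 × (-6000) + 3/10 × 179000 = 6700 + 6200 + 8000 + 44100 − 600 + 53700 = 118100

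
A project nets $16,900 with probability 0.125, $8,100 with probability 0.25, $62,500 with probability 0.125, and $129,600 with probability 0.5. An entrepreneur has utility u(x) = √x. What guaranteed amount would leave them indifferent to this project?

E[u] = 0.125·√16900 + 0.25·√8100 + 0.125·√62500 + 0.5·√129600 = 0.125·130 + 0.25·90 + 0.125·250 + 0.5·360 = 250
CE = (250)² = 62500

$62,500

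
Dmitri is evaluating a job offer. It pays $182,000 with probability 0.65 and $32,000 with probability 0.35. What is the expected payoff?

EV = 0.65 × 182000 + 0.35 × 32000 = 118300 + 11200 = 129500

$129,500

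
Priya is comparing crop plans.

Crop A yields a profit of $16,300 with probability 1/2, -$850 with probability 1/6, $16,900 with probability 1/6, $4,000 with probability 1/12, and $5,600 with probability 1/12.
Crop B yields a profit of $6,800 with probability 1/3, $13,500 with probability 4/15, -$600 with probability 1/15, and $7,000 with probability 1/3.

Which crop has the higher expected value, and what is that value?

Crop A = 1/2 × 16300 + 1/6 × (-850) + 1/6 × 16900 + 1/12 × 4000 + 1/12 × 5600 = 8150 − 141.6667 + 2816.6667 + 333.3333 + 466.6667 = 11625
Crop B = 1/3 × 6800 + 4/15 × 13500 + 1/15 × (-600) + 1/3 × 7000 = 2266.6667 + 3600 − 40 + 2333.3333 = 8160

Crop A ($11,625)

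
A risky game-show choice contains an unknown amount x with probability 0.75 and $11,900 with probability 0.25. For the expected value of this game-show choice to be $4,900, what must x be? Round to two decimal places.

x = $2,566.67

0.75·x + 0.25·11900 = 4900
0.75·x = 4900 − 2975 = 1925
x = 1925 / 0.75 = 2566.6667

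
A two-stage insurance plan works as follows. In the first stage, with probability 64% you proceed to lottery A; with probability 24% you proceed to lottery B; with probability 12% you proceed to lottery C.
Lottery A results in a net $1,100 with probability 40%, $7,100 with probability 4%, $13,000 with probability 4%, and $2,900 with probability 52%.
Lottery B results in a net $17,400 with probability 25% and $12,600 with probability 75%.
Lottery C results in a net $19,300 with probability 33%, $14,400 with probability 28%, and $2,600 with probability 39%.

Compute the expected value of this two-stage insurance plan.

$6,443.08

EV(A) = 0.4 × 1100 + 0.04 × 7100 + 0.04 × 13000 + 0.52 × 2900 = 440 + 284 + 520 + 1508 = 2752
EV(B) = 0.25 × 17400 + 0.75 × 12600 = 4350 + 9450 = 13800
EV(C) = 0.33 × 19300 + 0.28 × 14400 + 0.39 × 2600 = 6369 + 4032 + 1014 = 11415
Overall = 0.64 × 2752 + 0.24 × 13800 + 0.12 × 11415 = 1761.28 + 3312 + 1369.8 = 6443.08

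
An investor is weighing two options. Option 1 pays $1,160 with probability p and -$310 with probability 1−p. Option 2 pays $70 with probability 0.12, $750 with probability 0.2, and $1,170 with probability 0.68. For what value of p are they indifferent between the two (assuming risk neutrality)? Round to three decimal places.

p = 0.860

EV(Option 2) = 0.12 × 70 + 0.2 × 750 + 0.68 × 1170 = 8.4 + 150 + 795.6 = 954
p·1160 + (1−p)·(-310) = 954
1470p − 310 = 954
p = (954 + 310) / 1470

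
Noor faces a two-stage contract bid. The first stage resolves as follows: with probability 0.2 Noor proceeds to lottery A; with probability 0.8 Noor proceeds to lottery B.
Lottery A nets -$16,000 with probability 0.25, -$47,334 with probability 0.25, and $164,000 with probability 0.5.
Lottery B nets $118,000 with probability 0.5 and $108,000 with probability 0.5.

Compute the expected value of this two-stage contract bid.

EV(A) = 0.25 × (-16000) + 0.25 × (-47334) + 0.5 × 164000 = -4000 − 11833.5 + 82000 = 66166.5
EV(B) = 0.5 × 118000 + 0.5 × 108000 = 59000 + 54000 = 113000
Overall = 0.2 × 66166.5 + 0.8 × 113000 = 13233.3 + 90400 = 103633.3

$103,633.30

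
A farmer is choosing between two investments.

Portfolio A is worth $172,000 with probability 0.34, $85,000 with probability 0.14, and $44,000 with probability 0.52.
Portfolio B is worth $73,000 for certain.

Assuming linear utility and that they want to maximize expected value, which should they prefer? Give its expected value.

Portfolio A = 0.34 × 172000 + 0.14 × 85000 + 0.52 × 44000 = 58480 + 11900 + 22880 = 93260
Portfolio B: 73000 (certain)

Portfolio A ($93,260)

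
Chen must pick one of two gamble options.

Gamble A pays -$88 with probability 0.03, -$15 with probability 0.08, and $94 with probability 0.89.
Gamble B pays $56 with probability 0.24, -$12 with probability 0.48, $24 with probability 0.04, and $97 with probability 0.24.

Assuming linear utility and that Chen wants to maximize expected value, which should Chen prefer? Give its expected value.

Gamble A ($79.82)

Gamble A = 0.03 × (-88) + 0.08 × (-15) + 0.89 × 94 = -2.64 − 1.2 + 83.66 = 79.82
Gamble B = 0.24 × 56 + 0.48 × (-12) + 0.04 × 24 + 0.24 × 97 = 13.44 − 5.76 + 0.96 + 23.28 = 31.92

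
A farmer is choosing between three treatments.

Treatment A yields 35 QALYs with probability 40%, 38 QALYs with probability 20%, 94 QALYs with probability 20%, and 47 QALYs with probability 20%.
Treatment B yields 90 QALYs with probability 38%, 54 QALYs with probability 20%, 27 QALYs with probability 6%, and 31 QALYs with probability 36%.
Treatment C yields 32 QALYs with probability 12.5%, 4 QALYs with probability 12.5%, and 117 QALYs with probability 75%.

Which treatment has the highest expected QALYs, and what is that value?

Treatment C (92.25 QALYs)

Treatment A = 0.4 × 35 + 0.2 × 38 + 0.2 × 94 + 0.2 × 47 = 14 + 7.6 + 18.8 + 9.4 = 49.8
Treatment B = 0.38 × 90 + 0.2 × 54 + 0.06 × 27 + 0.36 × 31 = 34.2 + 10.8 + 1.62 + 11.16 = 57.78
Treatment C = 0.125 × 32 + 0.125 × 4 + 0.75 × 117 = 4 + 0.5 + 87.75 = 92.25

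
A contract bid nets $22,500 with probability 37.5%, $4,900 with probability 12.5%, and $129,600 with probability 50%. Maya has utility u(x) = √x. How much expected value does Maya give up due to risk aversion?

E[u] = 0.375·√22500 + 0.125·√4900 + 0.5·√129600 = 0.375·150 + 0.125·70 + 0.5·360 = 245
CE = (245)² = 60025
Risk premium = EV − CE = 73850 − 60025 = 13825

$13,825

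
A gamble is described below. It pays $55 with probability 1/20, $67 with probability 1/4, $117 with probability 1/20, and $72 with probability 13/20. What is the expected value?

EV = 1/20 × 55 + 1/4 × 67 + 1/20 × 117 + 13/20 × 72 = 2.75 + 16.75 + 5.85 + 46.8 = 72.15

$72.15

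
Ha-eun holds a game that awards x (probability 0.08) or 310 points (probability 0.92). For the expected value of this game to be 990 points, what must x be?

x = 8,810 points

0.08·x + 0.92·310 = 990
0.08·x = 990 − 285.2 = 704.8
x = 704.8 / 0.08 = 8810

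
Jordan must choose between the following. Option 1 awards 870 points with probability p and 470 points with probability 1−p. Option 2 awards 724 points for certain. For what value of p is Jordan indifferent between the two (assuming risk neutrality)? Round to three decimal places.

p·870 + (1−p)·470 = 724
400p + 470 = 724
p = (724 − 470) / 400

p = 0.635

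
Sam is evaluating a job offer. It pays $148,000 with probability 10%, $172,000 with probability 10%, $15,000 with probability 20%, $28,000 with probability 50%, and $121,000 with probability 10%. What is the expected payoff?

$61,100

EV = 0.1 × 148000 + 0.1 × 172000 + 0.2 × 15000 + 0.5 × 28000 + 0.1 × 121000 = 14800 + 17200 + 3000 + 14000 + 12100 = 61100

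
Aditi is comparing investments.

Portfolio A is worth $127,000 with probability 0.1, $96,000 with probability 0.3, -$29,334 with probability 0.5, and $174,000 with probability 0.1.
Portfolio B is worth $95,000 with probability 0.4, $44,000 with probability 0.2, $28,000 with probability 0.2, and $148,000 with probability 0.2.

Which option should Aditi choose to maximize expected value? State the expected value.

Portfolio B ($82,000)

Portfolio A = 0.1 × 127000 + 0.3 × 96000 + 0.5 × (-29334) + 0.1 × 174000 = 12700 + 28800 − 14667 + 17400 = 44233
Portfolio B = 0.4 × 95000 + 0.2 × 44000 + 0.2 × 28000 + 0.2 × 148000 = 38000 + 8800 + 5600 + 29600 = 82000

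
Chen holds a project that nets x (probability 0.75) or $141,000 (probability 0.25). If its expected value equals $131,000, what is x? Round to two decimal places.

0.75·x + 0.25·141000 = 131000
0.75·x = 131000 − 35250 = 95750
x = 95750 / 0.75 = 127666.6667

x = $127,666.67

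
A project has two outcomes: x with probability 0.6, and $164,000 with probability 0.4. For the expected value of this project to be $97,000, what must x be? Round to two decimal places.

0.6·x + 0.4·164000 = 97000
0.6·x = 97000 − 65600 = 31400
x = 31400 / 0.6 = 52333.3333

x = $52,333.33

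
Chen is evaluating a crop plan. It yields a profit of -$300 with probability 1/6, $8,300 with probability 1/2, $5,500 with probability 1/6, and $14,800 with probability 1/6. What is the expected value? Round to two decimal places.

EV = 1/6 × (-300) + 1/2 × 8300 + 1/6 × 5500 + 1/6 × 14800 = -50 + 4150 + 916.6667 + 2466.6667 = 7483.3333

$7,483.33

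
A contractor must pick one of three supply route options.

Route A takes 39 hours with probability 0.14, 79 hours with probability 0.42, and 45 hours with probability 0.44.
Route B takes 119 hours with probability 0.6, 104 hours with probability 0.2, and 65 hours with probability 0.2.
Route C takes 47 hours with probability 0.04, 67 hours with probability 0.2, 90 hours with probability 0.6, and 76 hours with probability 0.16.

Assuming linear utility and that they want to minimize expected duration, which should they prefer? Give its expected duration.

Route A (58.44 hours)

Route A = 0.14 × 39 + 0.42 × 79 + 0.44 × 45 = 5.46 + 33.18 + 19.8 = 58.44
Route B = 0.6 × 119 + 0.2 × 104 + 0.2 × 65 = 71.4 + 20.8 + 13 = 105.2
Route C = 0.04 × 47 + 0.2 × 67 + 0.6 × 90 + 0.16 × 76 = 1.88 + 13.4 + 54 + 12.16 = 81.44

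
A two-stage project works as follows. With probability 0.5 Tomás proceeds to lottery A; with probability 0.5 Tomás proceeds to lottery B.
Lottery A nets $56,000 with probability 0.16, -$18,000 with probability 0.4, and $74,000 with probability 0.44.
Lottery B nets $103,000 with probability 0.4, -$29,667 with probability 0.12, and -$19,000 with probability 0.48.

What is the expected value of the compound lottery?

EV(A) = 0.16 × 56000 + 0.4 × (-18000) + 0.44 × 74000 = 8960 − 7200 + 32560 = 34320
EV(B) = 0.4 × 103000 + 0.12 × (-29667) + 0.48 × (-19000) = 41200 − 3560.04 − 9120 = 28519.96
Overall = 0.5 × 34320 + 0.5 × 28519.96 = 17160 + 14259.98 = 31419.98

$31,419.98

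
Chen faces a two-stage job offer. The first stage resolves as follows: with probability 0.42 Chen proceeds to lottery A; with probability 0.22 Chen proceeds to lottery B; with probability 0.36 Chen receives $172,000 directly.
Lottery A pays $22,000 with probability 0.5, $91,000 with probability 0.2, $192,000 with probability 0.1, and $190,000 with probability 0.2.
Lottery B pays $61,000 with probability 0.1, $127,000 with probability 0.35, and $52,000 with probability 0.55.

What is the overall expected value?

EV(A) = 0.5 × 22000 + 0.2 × 91000 + 0.1 × 192000 + 0.2 × 190000 = 11000 + 18200 + 19200 + 38000 = 86400
EV(B) = 0.1 × 61000 + 0.35 × 127000 + 0.55 × 52000 = 6100 + 44450 + 28600 = 79150
Branch C: 172000 (certain)
Overall = 0.42 × 86400 + 0.22 × 79150 + 0.36 × 172000 = 36288 + 17413 + 61920 = 115621

$115,621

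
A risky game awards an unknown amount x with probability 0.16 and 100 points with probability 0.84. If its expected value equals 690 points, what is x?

0.16·x + 0.84·100 = 690
0.16·x = 690 − 84 = 606
x = 606 / 0.16 = 3787.5

x = 3787.5 points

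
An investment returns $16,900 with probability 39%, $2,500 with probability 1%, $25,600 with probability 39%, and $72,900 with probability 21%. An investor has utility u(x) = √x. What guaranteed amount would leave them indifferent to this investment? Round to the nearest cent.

$29,002.09

E[u] = 0.39·√16900 + 0.01·√2500 + 0.39·√25600 + 0.21·√72900 = 0.39·130 + 0.01·50 + 0.39·160 + 0.21·270 = 170.3
CE = (170.3)² = 29002.09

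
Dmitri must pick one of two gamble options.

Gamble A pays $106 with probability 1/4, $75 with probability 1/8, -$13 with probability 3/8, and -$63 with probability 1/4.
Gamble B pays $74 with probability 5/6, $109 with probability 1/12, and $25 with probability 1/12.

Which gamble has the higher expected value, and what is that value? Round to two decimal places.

Gamble A = 1/4 × 106 + 1/8 × 75 + 3/8 × (-13) + 1/4 × (-63) = 26.5 + 9.375 − 4.875 − 15.75 = 15.25
Gamble B = 5/6 × 74 + 1/12 × 109 + 1/12 × 25 = 61.6667 + 9.0833 + 2.0833 = 72.8333

Gamble B ($72.83)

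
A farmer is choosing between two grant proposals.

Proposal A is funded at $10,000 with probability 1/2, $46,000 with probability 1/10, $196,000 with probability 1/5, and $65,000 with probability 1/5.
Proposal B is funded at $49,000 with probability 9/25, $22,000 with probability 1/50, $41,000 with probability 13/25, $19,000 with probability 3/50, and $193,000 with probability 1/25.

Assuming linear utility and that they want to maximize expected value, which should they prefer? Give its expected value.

Proposal A ($61,800)

Proposal A = 1/2 × 10000 + 1/10 × 46000 + 1/5 × 196000 + 1/5 × 65000 = 5000 + 4600 + 39200 + 13000 = 61800
Proposal B = 9/25 × 49000 + 1/50 × 22000 + 13/25 × 41000 + 3/50 × 19000 + 1/25 × 193000 = 17640 + 440 + 21320 + 1140 + 7720 = 48260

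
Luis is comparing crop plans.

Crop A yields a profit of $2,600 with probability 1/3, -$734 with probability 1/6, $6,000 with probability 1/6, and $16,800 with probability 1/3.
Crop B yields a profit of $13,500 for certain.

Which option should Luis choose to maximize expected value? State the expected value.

Crop B ($13,500)

Crop A = 1/3 × 2600 + 1/6 × (-734) + 1/6 × 6000 + 1/3 × 16800 = 866.6667 − 122.3333 + 1000 + 5600 = 7344.3333
Crop B: 13500 (certain)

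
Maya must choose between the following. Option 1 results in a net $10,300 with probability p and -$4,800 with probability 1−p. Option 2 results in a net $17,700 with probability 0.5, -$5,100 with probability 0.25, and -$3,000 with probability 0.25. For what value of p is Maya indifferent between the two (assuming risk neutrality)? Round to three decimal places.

p = 0.770

EV(Option 2) = 0.5 × 17700 + 0.25 × (-5100) + 0.25 × (-3000) = 8850 − 1275 − 750 = 6825
p·10300 + (1−p)·(-4800) = 6825
15100p − 4800 = 6825
p = (6825 + 4800) / 15100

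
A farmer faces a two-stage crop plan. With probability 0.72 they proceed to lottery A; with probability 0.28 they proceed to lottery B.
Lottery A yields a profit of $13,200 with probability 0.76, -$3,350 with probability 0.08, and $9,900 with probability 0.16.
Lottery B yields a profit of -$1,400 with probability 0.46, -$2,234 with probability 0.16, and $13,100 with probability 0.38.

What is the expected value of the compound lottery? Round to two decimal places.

$9,284.00

EV(A) = 0.76 × 13200 + 0.08 × (-3350) + 0.16 × 9900 = 10032 − 268 + 1584 = 11348
EV(B) = 0.46 × (-1400) + 0.16 × (-2234) + 0.38 × 13100 = -644 − 357.44 + 4978 = 3976.56
Overall = 0.72 × 11348 + 0.28 × 3976.56 = 8170.56 + 1113.4368 = 9283.9968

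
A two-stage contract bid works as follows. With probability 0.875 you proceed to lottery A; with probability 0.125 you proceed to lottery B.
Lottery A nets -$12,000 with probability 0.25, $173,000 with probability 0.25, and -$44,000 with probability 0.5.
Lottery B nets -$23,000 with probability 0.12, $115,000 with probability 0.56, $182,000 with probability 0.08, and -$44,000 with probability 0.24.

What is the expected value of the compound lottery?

EV(A) = 0.25 × (-12000) + 0.25 × 173000 + 0.5 × (-44000) = -3000 + 43250 − 22000 = 18250
EV(B) = 0.12 × (-23000) + 0.56 × 115000 + 0.08 × 182000 + 0.24 × (-44000) = -2760 + 64400 + 14560 − 10560 = 65640
Overall = 0.875 × 18250 + 0.125 × 65640 = 15968.75 + 8205 = 24173.75

$24,173.75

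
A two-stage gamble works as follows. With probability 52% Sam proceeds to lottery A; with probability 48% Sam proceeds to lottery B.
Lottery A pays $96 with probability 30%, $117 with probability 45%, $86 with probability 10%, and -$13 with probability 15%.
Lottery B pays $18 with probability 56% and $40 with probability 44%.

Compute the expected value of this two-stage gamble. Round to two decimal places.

EV(A) = 0.3 × 96 + 0.45 × 117 + 0.1 × 86 + 0.15 × (-13) = 28.8 + 52.65 + 8.6 − 1.95 = 88.1
EV(B) = 0.56 × 18 + 0.44 × 40 = 10.08 + 17.6 = 27.68
Overall = 0.52 × 88.1 + 0.48 × 27.68 = 45.812 + 13.2864 = 59.0984

$59.10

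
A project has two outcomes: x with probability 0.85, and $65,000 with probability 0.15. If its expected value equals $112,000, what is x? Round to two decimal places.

0.85·x + 0.15·65000 = 112000
0.85·x = 112000 − 9750 = 102250
x = 102250 / 0.85 = 120294.1176

x = $120,294.12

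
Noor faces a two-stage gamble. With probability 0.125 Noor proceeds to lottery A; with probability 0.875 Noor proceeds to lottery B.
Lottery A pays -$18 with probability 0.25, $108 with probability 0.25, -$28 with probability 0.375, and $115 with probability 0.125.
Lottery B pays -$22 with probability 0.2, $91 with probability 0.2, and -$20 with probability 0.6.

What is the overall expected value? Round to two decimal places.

EV(A) = 0.25 × (-18) + 0.25 × 108 + 0.375 × (-28) + 0.125 × 115 = -4.5 + 27 − 10.5 + 14.375 = 26.375
EV(B) = 0.2 × (-22) + 0.2 × 91 + 0.6 × (-20) = -4.4 + 18.2 − 12 = 1.8
Overall = 0.125 × 26.375 + 0.875 × 1.8 = 3.296875 + 1.575 = 4.871875

$4.87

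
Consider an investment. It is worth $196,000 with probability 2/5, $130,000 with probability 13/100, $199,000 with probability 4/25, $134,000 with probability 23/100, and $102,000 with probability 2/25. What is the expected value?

EV = 2/5 × 196000 + 13/100 × 130000 + 4/25 × 199000 + 23/100 × 134000 + 2/25 × 102000 = 78400 + 16900 + 31840 + 30820 + 8160 = 166120

$166,120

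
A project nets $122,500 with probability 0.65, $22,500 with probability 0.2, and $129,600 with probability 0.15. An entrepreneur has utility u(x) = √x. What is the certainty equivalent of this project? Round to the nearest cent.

$97,032.25

E[u] = 0.65·√122500 + 0.2·√22500 + 0.15·√129600 = 0.65·350 + 0.2·150 + 0.15·360 = 311.5
CE = (311.5)² = 97032.25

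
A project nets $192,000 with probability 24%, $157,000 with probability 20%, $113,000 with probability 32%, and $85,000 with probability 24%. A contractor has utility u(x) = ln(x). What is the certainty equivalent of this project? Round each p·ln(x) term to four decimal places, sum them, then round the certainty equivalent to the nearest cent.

$128,001.85

E[u] = 0.24·ln(192000) + 0.2·ln(157000) + 0.32·ln(113000) + 0.24·ln(85000) = 2.9197 + 2.3928 + 3.7232 + 2.7241 = 11.7598
CE = e^11.7598 ≈ 128001.85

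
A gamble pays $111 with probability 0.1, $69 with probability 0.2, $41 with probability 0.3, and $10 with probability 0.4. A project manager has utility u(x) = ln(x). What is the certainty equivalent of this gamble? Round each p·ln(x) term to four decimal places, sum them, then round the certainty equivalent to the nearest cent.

E[u] = 0.1·ln(111) + 0.2·ln(69) + 0.3·ln(41) + 0.4·ln(10) = 0.4710 + 0.8468 + 1.1141 + 0.9210 = 3.3529
CE = e^3.3529 ≈ 28.59

$28.59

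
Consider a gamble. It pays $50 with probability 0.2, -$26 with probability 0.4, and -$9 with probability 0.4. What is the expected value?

EV = 0.2 × 50 + 0.4 × (-26) + 0.4 × (-9) = 10 − 10.4 − 3.6 = -4

-$4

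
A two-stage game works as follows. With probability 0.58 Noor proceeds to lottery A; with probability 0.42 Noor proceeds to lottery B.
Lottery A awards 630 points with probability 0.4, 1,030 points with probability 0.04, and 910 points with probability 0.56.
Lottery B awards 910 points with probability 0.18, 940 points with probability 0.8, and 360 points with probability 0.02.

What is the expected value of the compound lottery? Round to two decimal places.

853.28 points

EV(A) = 0.4 × 630 + 0.04 × 1030 + 0.56 × 910 = 252 + 41.2 + 509.6 = 802.8
EV(B) = 0.18 × 910 + 0.8 × 940 + 0.02 × 360 = 163.8 + 752 + 7.2 = 923
Overall = 0.58 × 802.8 + 0.42 × 923 = 465.624 + 387.66 = 853.284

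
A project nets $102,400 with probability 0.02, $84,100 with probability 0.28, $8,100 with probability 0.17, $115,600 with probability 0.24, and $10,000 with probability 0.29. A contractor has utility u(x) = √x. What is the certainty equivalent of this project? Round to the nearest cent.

$45,582.25

E[u] = 0.02·√102400 + 0.28·√84100 + 0.17·√8100 + 0.24·√115600 + 0.29·√10000 = 0.02·320 + 0.28·290 + 0.17·90 + 0.24·340 + 0.29·100 = 213.5
CE = (213.5)² = 45582.25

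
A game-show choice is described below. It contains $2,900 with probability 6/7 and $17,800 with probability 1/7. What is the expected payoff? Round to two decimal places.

$5,028.57

EV = 6/7 × 2900 + 1/7 × 17800 = 2485.7143 + 2542.8571 = 5028.5714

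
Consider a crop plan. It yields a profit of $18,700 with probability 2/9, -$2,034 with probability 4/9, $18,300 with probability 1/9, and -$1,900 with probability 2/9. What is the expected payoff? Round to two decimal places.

$4,862.67

EV = 2/9 × 18700 + 4/9 × (-2034) + 1/9 × 18300 + 2/9 × (-1900) = 4155.5556 − 904 + 2033.3333 − 422.2222 = 4862.6667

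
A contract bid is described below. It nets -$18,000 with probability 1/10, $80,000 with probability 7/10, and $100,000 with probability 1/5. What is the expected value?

$74,200

EV = 1/10 × (-18000) + 7/10 × 80000 + 1/5 × 100000 = -1800 + 56000 + 20000 = 74200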